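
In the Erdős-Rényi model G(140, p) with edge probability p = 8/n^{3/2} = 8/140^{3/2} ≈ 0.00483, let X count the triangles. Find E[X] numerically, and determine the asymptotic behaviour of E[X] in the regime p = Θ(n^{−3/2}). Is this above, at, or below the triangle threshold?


Number of potential triangles: C(140, 3) = 447580.
Each occurs with probability p³ ≈ (0.00483)³ ≈ 1.12640e-07.
By linearity: E[X] = C(140, 3)·p³ ≈ 447580 · 1.12640e-07 ≈ 0.050.
Since α = 3/2 > 1, p = c/n^{3/2} = o(1/n) is below the triangle threshold p ~ 1/n. Asymptotically E[X] ~ (c³/6)·n^{3(1−α)} = (8³/6)·n^{-1.5} → 0, so by Markov's inequality G has no triangles w.h.p.

E[X] ≈ 0.050; in regime p = Θ(1/n^{3/2}) E[X] tends to 0 (below the triangle threshold p ~ 1/n).


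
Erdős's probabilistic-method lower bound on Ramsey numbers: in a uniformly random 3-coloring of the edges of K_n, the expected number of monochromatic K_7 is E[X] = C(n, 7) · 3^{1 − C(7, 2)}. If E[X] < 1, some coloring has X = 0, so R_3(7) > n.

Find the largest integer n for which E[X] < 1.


We need C(n, 7) · 3^{1 − 21} < 1, i.e. C(n, 7) < 3^{21 − 1} = 3486784401.
Check values of n near the boundary:
  n = 77: C(77, 7) = 2404808340; 2404808340 < 3486784401? YES
  n = 78: C(78, 7) = 2641902120; 2641902120 < 3486784401? YES
  n = 79: C(79, 7) = 2898753715; 2898753715 < 3486784401? YES
  n = 80: C(80, 7) = 3176716400; 3176716400 < 3486784401? YES
  n = 81: C(81, 7) = 3477216600; 3477216600 < 3486784401? YES
  n = 82: C(82, 7) = 3801756816; 3801756816 < 3486784401? NO
The largest n with C(n, 7) < 3486784401 is n = 81 (where E[X] = 42928600/43046721 ≈ 0.9973). Hence R_3(7) > 81, i.e. R_3(7) ≥ 82.

Largest n = 81; hence R_3(7) > 81.


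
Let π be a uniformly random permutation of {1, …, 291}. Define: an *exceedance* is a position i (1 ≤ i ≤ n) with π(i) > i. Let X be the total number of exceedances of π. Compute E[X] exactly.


Write X = Σ_{i=1}^{291} X_i, where X_i = 1_{π(i) > i}.
For each fixed i, π(i) is uniform over {1, …, 291} (marginal of a uniform permutation), so P[π(i) > i] = (n − i)/n. Summing: Σ_{i=1}^{291} (n − i)/n = (0 + 1 + … + 290)/291 = 291(291 − 1)/(2·291) = (291 − 1)/2.
Hence E[X] = Σ_{i=1}^{291} (291 − i)/291 = 145 ≈ 145.0000.

E[X] = 145 = 145.0000.


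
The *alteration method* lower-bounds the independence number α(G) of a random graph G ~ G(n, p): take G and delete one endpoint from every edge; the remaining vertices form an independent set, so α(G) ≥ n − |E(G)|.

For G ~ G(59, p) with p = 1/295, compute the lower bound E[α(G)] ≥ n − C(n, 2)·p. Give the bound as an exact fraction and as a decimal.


E[|E(G)|] = C(59, 2)·p = 1711 · (1/295) = 29/5.
E[α(G)] ≥ n − E[|E(G)|] = 59 − 29/5 = 266/5.
Numerically: ≈ 53.200.
(This is only a lower bound; the true E[α(G)] may be larger.)

E[α(G)] ≥ 266/5 ≈ 53.200.


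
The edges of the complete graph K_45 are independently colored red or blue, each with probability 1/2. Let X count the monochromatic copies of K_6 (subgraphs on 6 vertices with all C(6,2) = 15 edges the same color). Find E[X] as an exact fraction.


Let X = Σ_S X_S over the C(45, 6) = 8145060 subsets S of size 6, where X_S = 1 if the K_6 on S is monochromatic.
For a fixed S, the K_6 on S has C(6, 2) = 15 edges. P[all 15 edges red] = (1/2)^15, and likewise for blue, so P[monochromatic] = 2·(1/2)^15 = 2^{1 − 15} = 1/16384.
By linearity: E[X] = C(45, 6) · 2^{1 − 15} = 8145060 · 1/16384 = 2036265/4096.
Numerically: E[X] ≈ 497.13501.

E[X] = C(45,6)·2^(1−C(6,2)) = 2036265/4096 ≈ 497.13501.


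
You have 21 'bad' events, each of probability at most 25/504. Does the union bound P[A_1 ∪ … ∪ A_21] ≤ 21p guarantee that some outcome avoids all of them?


Union bound: P[∪_{i=1}^{21} A_i] ≤ Σ_i P[A_i] ≤ 21·p = 21·(25/504) = 25/24.
Numerically: 25/24 ≈ 1.0416667.
Is 25/24 < 1? NO.
Since the bound 25/24 is ≥ 1, the union bound is uninformative here; it does NOT by itself certify existence.

21·p = 25/24 ≈ 1.0416667; existence NOT certified by the union bound.


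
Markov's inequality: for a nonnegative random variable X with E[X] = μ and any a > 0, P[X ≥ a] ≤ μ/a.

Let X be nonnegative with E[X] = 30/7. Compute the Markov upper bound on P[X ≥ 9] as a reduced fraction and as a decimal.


μ = E[X] = 30/7, a = 9.
Markov: P[X ≥ 9] ≤ μ/a = (30/7)/9 = 10/21.
Numerically: ≈ 0.476190.
(Since a = 9 > μ = 4.285714, the bound 10/21 is < 1 and informative.)

P[X ≥ 9] ≤ 10/21 ≈ 0.476190.


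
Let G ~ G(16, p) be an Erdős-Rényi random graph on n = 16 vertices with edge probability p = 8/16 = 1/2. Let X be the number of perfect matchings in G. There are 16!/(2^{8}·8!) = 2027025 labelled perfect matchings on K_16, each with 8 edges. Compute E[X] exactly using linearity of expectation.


K_16 has 16!/(2^{8}·8!) = 2027025 labelled perfect matchings.
For each such perfect matching H, let X_H = 1 if all 8 edges of H are present in G. Then P[X_H = 1] = p^{8} = (1/2)^{8} = 1/256.
By linearity: E[X] = Σ_H E[X_H] = 2027025 · p^{8} = 2027025 · 1/256 = 2027025/256.
Numerically: E[X] ≈ 7.92e+03.

E[X] = 2027025 · (1/2)^{8} = 2027025/256 ≈ 7.92e+03.


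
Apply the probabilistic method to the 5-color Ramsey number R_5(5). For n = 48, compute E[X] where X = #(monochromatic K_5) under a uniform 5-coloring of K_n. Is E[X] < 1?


E[X] = C(48, 5) · 5^{1 − 10} = 1712304 · 5^{−9} = 1712304/1953125.
As a reduced fraction: E[X] = 1712304/1953125 ≈ 0.87670.
Is E[X] < 1? YES.
Since E[X] < 1, there exists a 5-coloring of K_{48} with no monochromatic K_5; hence R_5(5) > 48.

E[X] = 1712304/1953125 ≈ 0.87670; E[X] < 1, so R_5(5) > 48.


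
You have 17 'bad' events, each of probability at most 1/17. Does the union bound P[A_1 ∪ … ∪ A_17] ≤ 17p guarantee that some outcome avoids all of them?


Union bound: P[∪_{i=1}^{17} A_i] ≤ Σ_i P[A_i] ≤ 17·p = 17·(1/17) = 1.
Numerically: 1 ≈ 1.0000000.
Is 1 < 1? NO.
Since the bound 1 is ≥ 1, the union bound is uninformative here; it does NOT by itself certify existence.

17·p = 1 ≈ 1.0000000; existence NOT certified by the union bound.


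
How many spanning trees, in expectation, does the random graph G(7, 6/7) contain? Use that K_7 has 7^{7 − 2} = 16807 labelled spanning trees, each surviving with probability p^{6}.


K_7 has 7^{7 − 2} = 16807 labelled spanning trees.
For each such spanning tree H, let X_H = 1 if all 6 edges of H are present in G. Then P[X_H = 1] = p^{6} = (6/7)^{6} = 46656/117649.
Summing the indicators: E[X] = Σ_H E[X_H] = 16807 · p^{6} = 16807 · 46656/117649 = 46656/7.
Numerically: E[X] ≈ 6665.

E[X] = 16807 · (6/7)^{6} = 46656/7 ≈ 6665.


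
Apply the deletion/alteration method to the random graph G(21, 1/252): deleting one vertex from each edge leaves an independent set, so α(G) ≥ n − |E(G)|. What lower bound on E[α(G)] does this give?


E[|E(G)|] = C(21, 2)·p = 210 · (1/252) = 5/6.
E[α(G)] ≥ n − E[|E(G)|] = 21 − 5/6 = 121/6.
Numerically: ≈ 20.167.
(This is only a lower bound; the true E[α(G)] may be larger.)

E[α(G)] ≥ 121/6 ≈ 20.167.


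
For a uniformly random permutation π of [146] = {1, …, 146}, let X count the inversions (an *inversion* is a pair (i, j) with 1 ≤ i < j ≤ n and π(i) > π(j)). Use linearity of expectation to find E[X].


Write X = Σ X_I over the C(146, 2) = 10585 pairs i < j, with X_I the indicator of one inversion.
There are 10585 indicators.
For each fixed pair i < j, the values π(i) and π(j) are two distinct elements of {1, …, 146} in uniformly random order; by symmetry P[π(i) > π(j)] = 1/2.
By linearity: E[X] = 10585 · (1/2) = C(146, 2) · (1/2) = 10585/2 = 10585/2 ≈ 5292.50000.

E[X] = 10585/2 = 5292.50000.


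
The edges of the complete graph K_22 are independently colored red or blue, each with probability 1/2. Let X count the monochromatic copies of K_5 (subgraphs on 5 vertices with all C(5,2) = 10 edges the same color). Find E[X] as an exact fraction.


Let X = Σ_S X_S over the C(22, 5) = 26334 subsets S of size 5, where X_S = 1 if the K_5 on S is monochromatic.
For a fixed S, the K_5 on S has C(5, 2) = 10 edges. P[all 10 edges red] = (1/2)^10, and likewise for blue, so P[monochromatic] = 2·(1/2)^10 = 2^{1 − 10} = 1/512.
Summing: E[X] = C(22, 5) · 2^{1 − 10} = 26334 · 1/512 = 13167/256.
Numerically: E[X] ≈ 51.4336.

E[X] = C(22,5)·2^(1−C(5,2)) = 13167/256 ≈ 51.4336.


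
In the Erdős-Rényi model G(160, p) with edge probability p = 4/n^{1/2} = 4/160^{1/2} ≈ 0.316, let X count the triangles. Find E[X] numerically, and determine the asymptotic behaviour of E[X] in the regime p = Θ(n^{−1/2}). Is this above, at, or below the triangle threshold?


Number of potential triangles: C(160, 3) = 669920.
Each occurs with probability p³ ≈ (0.316)³ ≈ 3.16228e-02.
By linearity: E[X] = C(160, 3)·p³ ≈ 669920 · 3.16228e-02 ≈ 21184.731.
Since α = 1/2 < 1, p = c/n^{1/2} ≫ 1/n is above the triangle threshold p ~ 1/n. Asymptotically E[X] ~ (c³/6)·n^{3(1−α)} = (4³/6)·n^{1.5} → ∞; triangles are abundant w.h.p.

E[X] ≈ 21184.731; in regime p = Θ(1/n^{1/2}) E[X] diverges (above the triangle threshold p ~ 1/n).


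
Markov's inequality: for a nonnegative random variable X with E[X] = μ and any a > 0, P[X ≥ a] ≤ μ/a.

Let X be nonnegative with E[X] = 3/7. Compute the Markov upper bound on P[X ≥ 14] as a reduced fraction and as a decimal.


μ = E[X] = 3/7, a = 14.
Markov: P[X ≥ 14] ≤ μ/a = (3/7)/14 = 3/98.
Numerically: ≈ 0.0306.
(Since a = 14 > μ = 0.4286, the bound 3/98 is < 1 and informative.)

P[X ≥ 14] ≤ 3/98 ≈ 0.0306.


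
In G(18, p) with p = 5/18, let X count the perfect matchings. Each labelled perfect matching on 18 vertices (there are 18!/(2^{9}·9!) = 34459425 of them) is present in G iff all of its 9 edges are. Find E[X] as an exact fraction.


K_18 has 18!/(2^{9}·9!) = 34459425 labelled perfect matchings.
For each such perfect matching H, let X_H = 1 if all 9 edges of H are present in G. Then P[X_H = 1] = p^{9} = (5/18)^{9} = 1953125/198359290368.
By linearity: E[X] = Σ_H E[X_H] = 34459425 · p^{9} = 34459425 · 1953125/198359290368 = 830908203125/2448880128.
Numerically: E[X] ≈ 339.3.

E[X] = 34459425 · (5/18)^{9} = 830908203125/2448880128 ≈ 339.3.


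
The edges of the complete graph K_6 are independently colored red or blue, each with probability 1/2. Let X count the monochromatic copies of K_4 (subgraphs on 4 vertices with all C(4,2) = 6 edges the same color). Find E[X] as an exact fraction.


Let X = Σ_S X_S over the C(6, 4) = 15 subsets S of size 4, where X_S = 1 if the K_4 on S is monochromatic.
For a fixed S, the K_4 on S has C(4, 2) = 6 edges. P[all 6 edges red] = (1/2)^6, and likewise for blue, so P[monochromatic] = 2·(1/2)^6 = 2^{1 − 6} = 1/32.
By linearity: E[X] = C(6, 4) · 2^{1 − 6} = 15 · 1/32 = 15/32.
Numerically: E[X] ≈ 0.468750.

E[X] = C(6,4)·2^(1−C(4,2)) = 15/32 ≈ 0.468750.


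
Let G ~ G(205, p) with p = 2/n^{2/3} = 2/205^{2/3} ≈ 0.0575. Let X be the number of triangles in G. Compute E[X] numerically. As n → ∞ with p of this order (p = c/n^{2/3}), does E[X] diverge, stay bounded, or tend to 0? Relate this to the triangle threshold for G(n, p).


Number of potential triangles: C(205, 3) = 1414910.
Each occurs with probability p³ ≈ (0.0575)³ ≈ 1.90363e-04.
By linearity: E[X] = C(205, 3)·p³ ≈ 1414910 · 1.90363e-04 ≈ 269.346.
Since α = 2/3 < 1, p = c/n^{2/3} ≫ 1/n is above the triangle threshold p ~ 1/n. Asymptotically E[X] ~ (c³/6)·n^{3(1−α)} = (2³/6)·n^{1} → ∞; triangles are abundant w.h.p.

E[X] ≈ 269.346; in regime p = Θ(1/n^{2/3}) E[X] diverges (above the triangle threshold p ~ 1/n).


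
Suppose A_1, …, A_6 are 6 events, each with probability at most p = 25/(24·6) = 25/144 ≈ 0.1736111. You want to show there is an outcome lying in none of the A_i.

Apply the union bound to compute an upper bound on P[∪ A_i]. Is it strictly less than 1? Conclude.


Union bound: P[∪_{i=1}^{6} A_i] ≤ Σ_i P[A_i] ≤ 6·p = 6·(25/144) = 25/24.
Numerically: 25/24 ≈ 1.0416667.
Is 25/24 < 1? NO.
Since the bound 25/24 is ≥ 1, the union bound is uninformative here; it does NOT by itself certify existence.

6·p = 25/24 ≈ 1.0416667; existence NOT certified by the union bound.


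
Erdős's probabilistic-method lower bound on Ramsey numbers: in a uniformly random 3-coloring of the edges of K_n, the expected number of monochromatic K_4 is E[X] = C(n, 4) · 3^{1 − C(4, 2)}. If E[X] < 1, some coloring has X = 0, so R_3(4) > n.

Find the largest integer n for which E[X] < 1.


We need C(n, 4) · 3^{1 − 6} < 1, i.e. C(n, 4) < 3^{6 − 1} = 243.
Check values of n near the boundary:
  n = 4: C(4, 4) = 1; 1 < 243? YES
  n = 5: C(5, 4) = 5; 5 < 243? YES
  n = 6: C(6, 4) = 15; 15 < 243? YES
  n = 7: C(7, 4) = 35; 35 < 243? YES
  n = 8: C(8, 4) = 70; 70 < 243? YES
  n = 9: C(9, 4) = 126; 126 < 243? YES
  n = 10: C(10, 4) = 210; 210 < 243? YES
  n = 11: C(11, 4) = 330; 330 < 243? NO
  n = 12: C(12, 4) = 495; 495 < 243? NO
The largest n with C(n, 4) < 243 is n = 10 (where E[X] = 70/81 ≈ 0.864198). Hence R_3(4) > 10, i.e. R_3(4) ≥ 11.

Largest n = 10; hence R_3(4) > 10.


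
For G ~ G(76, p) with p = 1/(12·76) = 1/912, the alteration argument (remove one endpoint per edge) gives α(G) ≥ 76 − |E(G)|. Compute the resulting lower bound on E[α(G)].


E[|E(G)|] = C(76, 2)·p = 2850 · (1/912) = 25/8.
E[α(G)] ≥ n − E[|E(G)|] = 76 − 25/8 = 583/8.
Numerically: ≈ 72.87500.
(This is only a lower bound; the true E[α(G)] may be larger.)

E[α(G)] ≥ 583/8 ≈ 72.87500.


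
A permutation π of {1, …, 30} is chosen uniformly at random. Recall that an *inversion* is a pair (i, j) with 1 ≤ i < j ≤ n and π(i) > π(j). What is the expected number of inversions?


Write X = Σ X_I over the C(30, 2) = 435 pairs i < j, with X_I the indicator of one inversion.
There are 435 indicators.
For each fixed pair i < j, the values π(i) and π(j) are two distinct elements of {1, …, 30} in uniformly random order; by symmetry P[π(i) > π(j)] = 1/2.
By linearity: E[X] = 435 · (1/2) = C(30, 2) · (1/2) = 435/2 = 435/2 ≈ 217.500.

E[X] = 435/2 = 217.500.


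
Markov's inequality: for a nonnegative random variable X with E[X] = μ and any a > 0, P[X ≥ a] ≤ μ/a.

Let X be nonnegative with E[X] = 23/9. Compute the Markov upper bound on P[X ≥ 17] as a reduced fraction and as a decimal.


μ = E[X] = 23/9, a = 17.
Markov: P[X ≥ 17] ≤ μ/a = (23/9)/17 = 23/153.
Numerically: ≈ 0.1503.
(Since a = 17 > μ = 2.5556, the bound 23/153 is < 1 and informative.)

P[X ≥ 17] ≤ 23/153 ≈ 0.1503.


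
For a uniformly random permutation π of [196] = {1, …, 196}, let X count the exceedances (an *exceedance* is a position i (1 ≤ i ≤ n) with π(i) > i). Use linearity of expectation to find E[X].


Write X = Σ_{i=1}^{196} X_i, where X_i = 1_{π(i) > i}.
For each fixed i, π(i) is uniform over {1, …, 196} (marginal of a uniform permutation), so P[π(i) > i] = (n − i)/n. Summing: Σ_{i=1}^{196} (n − i)/n = (0 + 1 + … + 195)/196 = 196(196 − 1)/(2·196) = (196 − 1)/2.
Hence E[X] = Σ_{i=1}^{196} (196 − i)/196 = 195/2 ≈ 97.500.

E[X] = 195/2 = 97.500.


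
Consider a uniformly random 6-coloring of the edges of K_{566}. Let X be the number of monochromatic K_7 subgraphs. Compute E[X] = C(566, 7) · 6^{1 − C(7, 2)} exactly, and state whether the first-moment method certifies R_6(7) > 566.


E[X] = C(566, 7) · 6^{1 − 21} = 3557206237959440 · 6^{−20} = 3557206237959440/3656158440062976.
As a reduced fraction: E[X] = 222325389872465/228509902503936 ≈ 0.97294.
Is E[X] < 1? YES.
Since E[X] < 1, there exists a 6-coloring of K_{566} with no monochromatic K_7; hence R_6(7) > 566.

E[X] = 222325389872465/228509902503936 ≈ 0.97294; E[X] < 1, so R_6(7) > 566.


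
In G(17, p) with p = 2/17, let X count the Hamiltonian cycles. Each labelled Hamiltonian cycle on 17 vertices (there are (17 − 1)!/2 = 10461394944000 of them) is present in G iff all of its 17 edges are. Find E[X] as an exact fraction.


K_17 has (17 − 1)!/2 = 10461394944000 labelled Hamiltonian cycles.
For each such Hamiltonian cycle H, let X_H = 1 if all 17 edges of H are present in G. Then P[X_H = 1] = p^{17} = (2/17)^{17} = 131072/827240261886336764177.
By linearity: E[X] = Σ_H E[X_H] = 10461394944000 · p^{17} = 10461394944000 · 131072/827240261886336764177 = 1371195958099968000/827240261886336764177.
Numerically: E[X] ≈ 0.00165755.

E[X] = 10461394944000 · (2/17)^{17} = 1371195958099968000/827240261886336764177 ≈ 0.00165755.


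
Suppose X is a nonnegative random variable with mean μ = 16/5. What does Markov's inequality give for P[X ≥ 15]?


μ = E[X] = 16/5, a = 15.
Markov: P[X ≥ 15] ≤ μ/a = (16/5)/15 = 16/75.
Numerically: ≈ 0.213.
(Since a = 15 > μ = 3.200, the bound 16/75 is < 1 and informative.)

P[X ≥ 15] ≤ 16/75 ≈ 0.213.


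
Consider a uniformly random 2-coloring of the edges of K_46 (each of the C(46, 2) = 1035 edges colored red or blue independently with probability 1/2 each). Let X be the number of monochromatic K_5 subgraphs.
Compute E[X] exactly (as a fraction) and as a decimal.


Let X = Σ_S X_S over the C(46, 5) = 1370754 subsets S of size 5, where X_S = 1 if the K_5 on S is monochromatic.
For a fixed S, the K_5 on S has C(5, 2) = 10 edges. P[all 10 edges red] = (1/2)^10, and likewise for blue, so P[monochromatic] = 2·(1/2)^10 = 2^{1 − 10} = 1/512.
By linearity of expectation: E[X] = C(46, 5) · 2^{1 − 10} = 1370754 · 1/512 = 685377/256.
Numerically: E[X] ≈ 2677.25391.

E[X] = C(46,5)·2^(1−C(5,2)) = 685377/256 ≈ 2677.25391.


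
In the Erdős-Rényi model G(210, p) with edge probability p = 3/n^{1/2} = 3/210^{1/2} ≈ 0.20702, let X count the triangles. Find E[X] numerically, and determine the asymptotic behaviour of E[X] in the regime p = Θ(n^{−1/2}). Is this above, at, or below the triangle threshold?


Number of potential triangles: C(210, 3) = 1521520.
Each occurs with probability p³ ≈ (0.20702)³ ≈ 8.8722715e-03.
By linearity: E[X] = C(210, 3)·p³ ≈ 1521520 · 8.8722715e-03 ≈ 13499.33850.
Since α = 1/2 < 1, p = c/n^{1/2} ≫ 1/n is above the triangle threshold p ~ 1/n. Asymptotically E[X] ~ (c³/6)·n^{3(1−α)} = (3³/6)·n^{1.5} → ∞; triangles are abundant w.h.p.

E[X] ≈ 13499.33850; in regime p = Θ(1/n^{1/2}) E[X] diverges (above the triangle threshold p ~ 1/n).


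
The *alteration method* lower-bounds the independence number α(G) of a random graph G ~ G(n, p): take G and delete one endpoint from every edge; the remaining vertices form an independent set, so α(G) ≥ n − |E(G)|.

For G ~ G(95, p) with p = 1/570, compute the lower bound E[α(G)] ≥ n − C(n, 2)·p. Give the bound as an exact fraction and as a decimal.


E[|E(G)|] = C(95, 2)·p = 4465 · (1/570) = 47/6.
E[α(G)] ≥ n − E[|E(G)|] = 95 − 47/6 = 523/6.
Numerically: ≈ 87.1667.
(This is only a lower bound; the true E[α(G)] may be larger.)

E[α(G)] ≥ 523/6 ≈ 87.1667.


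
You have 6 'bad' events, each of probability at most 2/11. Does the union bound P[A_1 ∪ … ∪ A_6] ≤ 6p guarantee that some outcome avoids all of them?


Union bound: P[∪_{i=1}^{6} A_i] ≤ Σ_i P[A_i] ≤ 6·p = 6·(2/11) = 12/11.
Numerically: 12/11 ≈ 1.0909.
Is 12/11 < 1? NO.
Since the bound 12/11 is ≥ 1, the union bound is uninformative here; it does NOT by itself certify existence.

6·p = 12/11 ≈ 1.0909; existence NOT certified by the union bound.


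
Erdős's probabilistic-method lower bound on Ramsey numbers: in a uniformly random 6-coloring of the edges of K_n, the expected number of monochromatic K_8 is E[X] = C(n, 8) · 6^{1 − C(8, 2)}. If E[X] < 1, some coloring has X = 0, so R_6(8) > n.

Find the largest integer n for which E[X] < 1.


We need C(n, 8) · 6^{1 − 28} < 1, i.e. C(n, 8) < 6^{28 − 1} = 1023490369077469249536.
Check values of n near the boundary:
  n = 1594: C(1594, 8) = 1015652773590544255167; 1015652773590544255167 < 1023490369077469249536? YES
  n = 1595: C(1595, 8) = 1020772636343363633895; 1020772636343363633895 < 1023490369077469249536? YES
  n = 1596: C(1596, 8) = 1025915067760710553965; 1025915067760710553965 < 1023490369077469249536? NO
The largest n with C(n, 8) < 1023490369077469249536 is n = 1595 (where E[X] = 113419181815929292655/113721152119718805504 ≈ 0.997345). Hence R_6(8) > 1595, i.e. R_6(8) ≥ 1596.

Largest n = 1595; hence R_6(8) > 1595.


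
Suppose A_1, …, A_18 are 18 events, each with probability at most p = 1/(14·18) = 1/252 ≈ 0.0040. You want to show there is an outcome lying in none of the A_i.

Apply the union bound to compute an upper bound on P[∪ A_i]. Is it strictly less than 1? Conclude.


Union bound: P[∪_{i=1}^{18} A_i] ≤ Σ_i P[A_i] ≤ 18·p = 18·(1/252) = 1/14.
Numerically: 1/14 ≈ 0.0714.
Is 1/14 < 1? YES.
Since P[∪ A_i] ≤ 1/14 < 1, the complement has P[∩ A_i^c] ≥ 1 − 1/14 = 13/14 > 0, so some outcome avoids every A_i.

18·p = 1/14 ≈ 0.0714; existence CERTIFIED by the union bound.


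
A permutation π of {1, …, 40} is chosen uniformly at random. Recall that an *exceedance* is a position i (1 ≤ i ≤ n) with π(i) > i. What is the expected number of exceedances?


Write X = Σ_{i=1}^{40} X_i, where X_i = 1_{π(i) > i}.
For each fixed i, π(i) is uniform over {1, …, 40} (marginal of a uniform permutation), so P[π(i) > i] = (n − i)/n. Summing: Σ_{i=1}^{40} (n − i)/n = (0 + 1 + … + 39)/40 = 40(40 − 1)/(2·40) = (40 − 1)/2.
Hence E[X] = Σ_{i=1}^{40} (40 − i)/40 = 39/2 ≈ 19.500000.

E[X] = 39/2 = 19.500000.


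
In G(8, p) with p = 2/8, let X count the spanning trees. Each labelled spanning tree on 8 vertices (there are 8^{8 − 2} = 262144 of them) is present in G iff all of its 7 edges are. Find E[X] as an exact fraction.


K_8 has 8^{8 − 2} = 262144 labelled spanning trees.
For each such spanning tree H, let X_H = 1 if all 7 edges of H are present in G. Then P[X_H = 1] = p^{7} = (1/4)^{7} = 1/16384.
By linearity: E[X] = Σ_H E[X_H] = 262144 · p^{7} = 262144 · 1/16384 = 16.
Numerically: E[X] ≈ 16.

E[X] = 262144 · (1/4)^{7} = 16 ≈ 16.


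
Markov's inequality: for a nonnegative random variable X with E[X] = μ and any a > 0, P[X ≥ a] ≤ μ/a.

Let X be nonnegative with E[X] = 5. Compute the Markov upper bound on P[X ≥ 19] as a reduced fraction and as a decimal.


μ = E[X] = 5, a = 19.
Markov: P[X ≥ 19] ≤ μ/a = (5)/19 = 5/19.
Numerically: ≈ 0.263.
(Since a = 19 > μ = 5.000, the bound 5/19 is < 1 and informative.)

P[X ≥ 19] ≤ 5/19 ≈ 0.263.


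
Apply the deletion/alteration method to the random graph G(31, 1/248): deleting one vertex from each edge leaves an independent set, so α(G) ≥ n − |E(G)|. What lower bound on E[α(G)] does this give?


E[|E(G)|] = C(31, 2)·p = 465 · (1/248) = 15/8.
E[α(G)] ≥ n − E[|E(G)|] = 31 − 15/8 = 233/8.
Numerically: ≈ 29.125.
(This is only a lower bound; the true E[α(G)] may be larger.)

E[α(G)] ≥ 233/8 ≈ 29.125.


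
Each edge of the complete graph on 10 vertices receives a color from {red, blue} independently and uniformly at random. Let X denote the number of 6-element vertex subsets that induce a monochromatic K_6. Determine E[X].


Let X = Σ_S X_S over the C(10, 6) = 210 subsets S of size 6, where X_S = 1 if the K_6 on S is monochromatic.
For a fixed S, the K_6 on S has C(6, 2) = 15 edges. P[all 15 edges red] = (1/2)^15, and likewise for blue, so P[monochromatic] = 2·(1/2)^15 = 2^{1 − 15} = 1/16384.
By linearity: E[X] = C(10, 6) · 2^{1 − 15} = 210 · 1/16384 = 105/8192.
Numerically: E[X] ≈ 0.013.

E[X] = C(10,6)·2^(1−C(6,2)) = 105/8192 ≈ 0.013.


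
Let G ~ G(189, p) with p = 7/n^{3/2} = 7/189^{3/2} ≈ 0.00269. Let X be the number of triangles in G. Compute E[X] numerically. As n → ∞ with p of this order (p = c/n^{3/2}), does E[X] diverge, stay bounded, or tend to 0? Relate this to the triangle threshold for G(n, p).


Number of potential triangles: C(189, 3) = 1107414.
Each occurs with probability p³ ≈ (0.00269)³ ≈ 1.95531e-08.
By linearity: E[X] = C(189, 3)·p³ ≈ 1107414 · 1.95531e-08 ≈ 0.022.
Since α = 3/2 > 1, p = c/n^{3/2} = o(1/n) is below the triangle threshold p ~ 1/n. Asymptotically E[X] ~ (c³/6)·n^{3(1−α)} = (7³/6)·n^{-1.5} → 0, so by Markov's inequality G has no triangles w.h.p.

E[X] ≈ 0.022; in regime p = Θ(1/n^{3/2}) E[X] tends to 0 (below the triangle threshold p ~ 1/n).


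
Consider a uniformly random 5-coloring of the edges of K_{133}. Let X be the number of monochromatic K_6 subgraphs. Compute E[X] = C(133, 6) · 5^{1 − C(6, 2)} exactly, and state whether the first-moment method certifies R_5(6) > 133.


E[X] = C(133, 6) · 5^{1 − 15} = 6856577728 · 5^{−14} = 6856577728/6103515625.
As a reduced fraction: E[X] = 6856577728/6103515625 ≈ 1.1234.
Is E[X] < 1? NO.
Since E[X] ≥ 1, the first-moment bound is inconclusive at n = 133; it does NOT by itself certify R_5(6) > 133.

E[X] = 6856577728/6103515625 ≈ 1.1234; E[X] ≥ 1; first-moment method inconclusive here.


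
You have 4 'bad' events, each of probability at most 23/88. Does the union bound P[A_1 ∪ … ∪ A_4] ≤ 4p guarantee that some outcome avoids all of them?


Union bound: P[∪_{i=1}^{4} A_i] ≤ Σ_i P[A_i] ≤ 4·p = 4·(23/88) = 23/22.
Numerically: 23/22 ≈ 1.04545.
Is 23/22 < 1? NO.
Since the bound 23/22 is ≥ 1, the union bound is uninformative here; it does NOT by itself certify existence.

4·p = 23/22 ≈ 1.04545; existence NOT certified by the union bound.


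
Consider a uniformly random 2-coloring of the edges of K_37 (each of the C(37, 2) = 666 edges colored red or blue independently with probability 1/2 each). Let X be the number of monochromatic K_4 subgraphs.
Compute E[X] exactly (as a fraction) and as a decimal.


Let X = Σ_S X_S over the C(37, 4) = 66045 subsets S of size 4, where X_S = 1 if the K_4 on S is monochromatic.
For a fixed S, the K_4 on S has C(4, 2) = 6 edges. P[all 6 edges red] = (1/2)^6, and likewise for blue, so P[monochromatic] = 2·(1/2)^6 = 2^{1 − 6} = 1/32.
By linearity of expectation: E[X] = C(37, 4) · 2^{1 − 6} = 66045 · 1/32 = 66045/32.
Numerically: E[X] ≈ 2063.906.

E[X] = C(37,4)·2^(1−C(4,2)) = 66045/32 ≈ 2063.906.


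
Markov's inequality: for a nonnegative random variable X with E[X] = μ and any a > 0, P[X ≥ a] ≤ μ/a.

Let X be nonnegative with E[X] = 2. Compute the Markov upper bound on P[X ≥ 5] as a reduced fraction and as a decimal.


μ = E[X] = 2, a = 5.
Markov: P[X ≥ 5] ≤ μ/a = (2)/5 = 2/5.
Numerically: ≈ 0.400000.
(Since a = 5 > μ = 2.000000, the bound 2/5 is < 1 and informative.)

P[X ≥ 5] ≤ 2/5 ≈ 0.400000.


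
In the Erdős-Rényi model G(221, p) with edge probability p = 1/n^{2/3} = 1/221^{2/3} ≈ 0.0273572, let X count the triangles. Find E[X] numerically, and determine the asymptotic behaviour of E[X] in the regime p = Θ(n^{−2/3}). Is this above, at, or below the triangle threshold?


Number of potential triangles: C(221, 3) = 1774630.
Each occurs with probability p³ ≈ (0.0273572)³ ≈ 2.04746013e-05.
By linearity: E[X] = C(221, 3)·p³ ≈ 1774630 · 2.04746013e-05 ≈ 36.334842.
Since α = 2/3 < 1, p = c/n^{2/3} ≫ 1/n is above the triangle threshold p ~ 1/n. Asymptotically E[X] ~ (c³/6)·n^{3(1−α)} = (1³/6)·n^{1} → ∞; triangles are abundant w.h.p.

E[X] ≈ 36.334842; in regime p = Θ(1/n^{2/3}) E[X] diverges (above the triangle threshold p ~ 1/n).


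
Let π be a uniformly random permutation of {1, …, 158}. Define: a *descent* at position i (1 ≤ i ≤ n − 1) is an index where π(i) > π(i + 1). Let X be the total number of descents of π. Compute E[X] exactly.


Write X = Σ X_I over i = 1, …, 157, with X_I the indicator of one descent.
There are 157 indicators.
For each fixed i, the pair (π(i), π(i+1)) is a uniformly random ordered pair of distinct values from {1, …, 158}; by symmetry P[π(i) > π(i+1)] = 1/2.
By linearity: E[X] = 157 · (1/2) = (158 − 1) · (1/2) = 157/2 ≈ 78.5000.

E[X] = 157/2 = 78.5000.


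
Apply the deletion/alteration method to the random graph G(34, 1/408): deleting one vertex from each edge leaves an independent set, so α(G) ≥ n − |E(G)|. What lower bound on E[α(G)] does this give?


E[|E(G)|] = C(34, 2)·p = 561 · (1/408) = 11/8.
E[α(G)] ≥ n − E[|E(G)|] = 34 − 11/8 = 261/8.
Numerically: ≈ 32.6250.
(This is only a lower bound; the true E[α(G)] may be larger.)

E[α(G)] ≥ 261/8 ≈ 32.6250.


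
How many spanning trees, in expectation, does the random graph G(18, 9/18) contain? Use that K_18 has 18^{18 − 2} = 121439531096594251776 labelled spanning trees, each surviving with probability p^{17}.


K_18 has 18^{18 − 2} = 121439531096594251776 labelled spanning trees.
For each such spanning tree H, let X_H = 1 if all 17 edges of H are present in G. Then P[X_H = 1] = p^{17} = (1/2)^{17} = 1/131072.
By linearity of expectation: E[X] = Σ_H E[X_H] = 121439531096594251776 · p^{17} = 121439531096594251776 · 1/131072 = 1853020188851841/2.
Numerically: E[X] ≈ 9.27e+14.

E[X] = 121439531096594251776 · (1/2)^{17} = 1853020188851841/2 ≈ 9.27e+14.


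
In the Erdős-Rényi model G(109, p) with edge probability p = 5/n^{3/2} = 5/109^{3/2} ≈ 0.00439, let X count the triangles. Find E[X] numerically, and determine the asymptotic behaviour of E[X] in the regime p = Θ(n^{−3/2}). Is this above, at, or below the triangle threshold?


Number of potential triangles: C(109, 3) = 209934.
Each occurs with probability p³ ≈ (0.00439)³ ≈ 8.48185e-08.
By linearity: E[X] = C(109, 3)·p³ ≈ 209934 · 8.48185e-08 ≈ 0.018.
Since α = 3/2 > 1, p = c/n^{3/2} = o(1/n) is below the triangle threshold p ~ 1/n. Asymptotically E[X] ~ (c³/6)·n^{3(1−α)} = (5³/6)·n^{-1.5} → 0, so by Markov's inequality G has no triangles w.h.p.

E[X] ≈ 0.018; in regime p = Θ(1/n^{3/2}) E[X] tends to 0 (below the triangle threshold p ~ 1/n).


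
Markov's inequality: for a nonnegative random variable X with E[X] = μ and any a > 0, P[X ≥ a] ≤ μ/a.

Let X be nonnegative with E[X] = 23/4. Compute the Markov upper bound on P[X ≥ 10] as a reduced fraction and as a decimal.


μ = E[X] = 23/4, a = 10.
Markov: P[X ≥ 10] ≤ μ/a = (23/4)/10 = 23/40.
Numerically: ≈ 0.575000.
(Since a = 10 > μ = 5.750000, the bound 23/40 is < 1 and informative.)

P[X ≥ 10] ≤ 23/40 ≈ 0.575000.


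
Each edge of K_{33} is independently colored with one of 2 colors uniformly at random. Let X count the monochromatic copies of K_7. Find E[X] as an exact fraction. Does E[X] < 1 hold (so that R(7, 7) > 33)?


E[X] = C(33, 7) · 2^{1 − 21} = 4272048 · 2^{−20} = 4272048/1048576.
As a reduced fraction: E[X] = 267003/65536 ≈ 4.07414.
Is E[X] < 1? NO.
Since E[X] ≥ 1, the first-moment bound is inconclusive at n = 33; it does NOT by itself certify R(7, 7) > 33.

E[X] = 267003/65536 ≈ 4.07414; E[X] ≥ 1; first-moment method inconclusive here.


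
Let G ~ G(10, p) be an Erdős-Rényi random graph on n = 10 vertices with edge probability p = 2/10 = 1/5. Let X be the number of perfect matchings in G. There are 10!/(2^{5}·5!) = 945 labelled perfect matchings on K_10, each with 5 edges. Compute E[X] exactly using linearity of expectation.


K_10 has 10!/(2^{5}·5!) = 945 labelled perfect matchings.
For each such perfect matching H, let X_H = 1 if all 5 edges of H are present in G. Then P[X_H = 1] = p^{5} = (1/5)^{5} = 1/3125.
By linearity of expectation: E[X] = Σ_H E[X_H] = 945 · p^{5} = 945 · 1/3125 = 189/625.
Numerically: E[X] ≈ 0.302.

E[X] = 945 · (1/5)^{5} = 189/625 ≈ 0.302.


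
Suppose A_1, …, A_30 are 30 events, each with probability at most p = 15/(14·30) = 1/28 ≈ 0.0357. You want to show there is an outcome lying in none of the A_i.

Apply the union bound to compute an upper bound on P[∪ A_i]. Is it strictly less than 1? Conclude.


Union bound: P[∪_{i=1}^{30} A_i] ≤ Σ_i P[A_i] ≤ 30·p = 30·(1/28) = 15/14.
Numerically: 15/14 ≈ 1.0714.
Is 15/14 < 1? NO.
Since the bound 15/14 is ≥ 1, the union bound is uninformative here; it does NOT by itself certify existence.

30·p = 15/14 ≈ 1.0714; existence NOT certified by the union bound.


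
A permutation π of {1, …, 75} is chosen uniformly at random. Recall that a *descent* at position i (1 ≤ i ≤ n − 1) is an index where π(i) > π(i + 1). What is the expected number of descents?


Write X = Σ X_I over i = 1, …, 74, with X_I the indicator of one descent.
There are 74 indicators.
For each fixed i, the pair (π(i), π(i+1)) is a uniformly random ordered pair of distinct values from {1, …, 75}; by symmetry P[π(i) > π(i+1)] = 1/2.
By linearity: E[X] = 74 · (1/2) = (75 − 1) · (1/2) = 37 ≈ 37.00000.

E[X] = 37 = 37.00000.


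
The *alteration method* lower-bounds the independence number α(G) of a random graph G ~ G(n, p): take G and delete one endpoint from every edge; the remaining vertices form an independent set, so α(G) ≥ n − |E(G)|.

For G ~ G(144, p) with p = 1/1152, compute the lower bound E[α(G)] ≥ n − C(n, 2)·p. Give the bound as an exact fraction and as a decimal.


E[|E(G)|] = C(144, 2)·p = 10296 · (1/1152) = 143/16.
E[α(G)] ≥ n − E[|E(G)|] = 144 − 143/16 = 2161/16.
Numerically: ≈ 135.0625.
(This is only a lower bound; the true E[α(G)] may be larger.)

E[α(G)] ≥ 2161/16 ≈ 135.0625.


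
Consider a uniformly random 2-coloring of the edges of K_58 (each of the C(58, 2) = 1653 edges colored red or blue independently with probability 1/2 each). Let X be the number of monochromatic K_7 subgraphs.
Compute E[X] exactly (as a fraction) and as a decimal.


Let X = Σ_S X_S over the C(58, 7) = 300674088 subsets S of size 7, where X_S = 1 if the K_7 on S is monochromatic.
For a fixed S, the K_7 on S has C(7, 2) = 21 edges. P[all 21 edges red] = (1/2)^21, and likewise for blue, so P[monochromatic] = 2·(1/2)^21 = 2^{1 − 21} = 1/1048576.
By linearity: E[X] = C(58, 7) · 2^{1 − 21} = 300674088 · 1/1048576 = 37584261/131072.
Numerically: E[X] ≈ 286.745155.

E[X] = C(58,7)·2^(1−C(7,2)) = 37584261/131072 ≈ 286.745155.


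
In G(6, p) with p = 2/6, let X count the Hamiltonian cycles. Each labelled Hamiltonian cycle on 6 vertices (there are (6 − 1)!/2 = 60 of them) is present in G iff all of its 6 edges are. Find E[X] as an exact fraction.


K_6 has (6 − 1)!/2 = 60 labelled Hamiltonian cycles.
For each such Hamiltonian cycle H, let X_H = 1 if all 6 edges of H are present in G. Then P[X_H = 1] = p^{6} = (1/3)^{6} = 1/729.
By linearity: E[X] = Σ_H E[X_H] = 60 · p^{6} = 60 · 1/729 = 20/243.
Numerically: E[X] ≈ 0.082305.

E[X] = 60 · (1/3)^{6} = 20/243 ≈ 0.082305.


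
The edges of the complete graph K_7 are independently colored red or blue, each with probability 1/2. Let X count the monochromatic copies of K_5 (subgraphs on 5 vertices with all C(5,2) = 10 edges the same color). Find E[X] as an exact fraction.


Let X = Σ_S X_S over the C(7, 5) = 21 subsets S of size 5, where X_S = 1 if the K_5 on S is monochromatic.
For a fixed S, the K_5 on S has C(5, 2) = 10 edges. P[all 10 edges red] = (1/2)^10, and likewise for blue, so P[monochromatic] = 2·(1/2)^10 = 2^{1 − 10} = 1/512.
By linearity: E[X] = C(7, 5) · 2^{1 − 10} = 21 · 1/512 = 21/512.
Numerically: E[X] ≈ 0.041016.

E[X] = C(7,5)·2^(1−C(5,2)) = 21/512 ≈ 0.041016.


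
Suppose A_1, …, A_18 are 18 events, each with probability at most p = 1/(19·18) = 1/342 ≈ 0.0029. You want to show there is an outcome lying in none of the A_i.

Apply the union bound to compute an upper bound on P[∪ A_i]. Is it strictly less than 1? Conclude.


Union bound: P[∪_{i=1}^{18} A_i] ≤ Σ_i P[A_i] ≤ 18·p = 18·(1/342) = 1/19.
Numerically: 1/19 ≈ 0.0526.
Is 1/19 < 1? YES.
Since P[∪ A_i] ≤ 1/19 < 1, the complement has P[∩ A_i^c] ≥ 1 − 1/19 = 18/19 > 0, so some outcome avoids every A_i.

18·p = 1/19 ≈ 0.0526; existence CERTIFIED by the union bound.


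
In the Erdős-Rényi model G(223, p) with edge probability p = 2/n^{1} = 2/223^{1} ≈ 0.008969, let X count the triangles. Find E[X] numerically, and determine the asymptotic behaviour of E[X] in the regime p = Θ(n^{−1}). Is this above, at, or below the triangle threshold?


Number of potential triangles: C(223, 3) = 1823471.
Each occurs with probability p³ ≈ (0.008969)³ ≈ 7.213988e-07.
By linearity: E[X] = C(223, 3)·p³ ≈ 1823471 · 7.213988e-07 ≈ 1.3154.
Here α = 1, so p = 2/n is exactly at the triangle threshold p ~ 1/n. Asymptotically E[X] → c³/6 = 2³/6 = 4/3 ≈ 1.3333, a bounded constant. In this regime the triangle count is asymptotically Poisson(c³/6).

E[X] ≈ 1.3154; in regime p = Θ(1/n^{1}) E[X] stays bounded (at the triangle threshold p ~ 1/n).


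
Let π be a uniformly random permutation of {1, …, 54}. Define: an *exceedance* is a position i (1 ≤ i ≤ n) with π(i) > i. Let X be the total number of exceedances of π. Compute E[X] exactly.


Write X = Σ_{i=1}^{54} X_i, where X_i = 1_{π(i) > i}.
For each fixed i, π(i) is uniform over {1, …, 54} (marginal of a uniform permutation), so P[π(i) > i] = (n − i)/n. Summing: Σ_{i=1}^{54} (n − i)/n = (0 + 1 + … + 53)/54 = 54(54 − 1)/(2·54) = (54 − 1)/2.
Hence E[X] = Σ_{i=1}^{54} (54 − i)/54 = 53/2 ≈ 26.5000.

E[X] = 53/2 = 26.5000.


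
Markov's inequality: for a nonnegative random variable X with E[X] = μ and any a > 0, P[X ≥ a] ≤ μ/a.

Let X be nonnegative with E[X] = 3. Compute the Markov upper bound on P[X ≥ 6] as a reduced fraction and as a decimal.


μ = E[X] = 3, a = 6.
Markov: P[X ≥ 6] ≤ μ/a = (3)/6 = 1/2.
Numerically: ≈ 0.500000.
(Since a = 6 > μ = 3.000000, the bound 1/2 is < 1 and informative.)

P[X ≥ 6] ≤ 1/2 ≈ 0.500000.


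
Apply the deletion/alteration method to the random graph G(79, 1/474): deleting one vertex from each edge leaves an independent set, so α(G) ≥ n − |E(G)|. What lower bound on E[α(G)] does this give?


E[|E(G)|] = C(79, 2)·p = 3081 · (1/474) = 13/2.
E[α(G)] ≥ n − E[|E(G)|] = 79 − 13/2 = 145/2.
Numerically: ≈ 72.500000.
(This is only a lower bound; the true E[α(G)] may be larger.)

E[α(G)] ≥ 145/2 ≈ 72.500000.


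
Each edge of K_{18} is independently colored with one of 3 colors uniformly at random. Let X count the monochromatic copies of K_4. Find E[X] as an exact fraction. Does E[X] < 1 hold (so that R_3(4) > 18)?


E[X] = C(18, 4) · 3^{1 − 6} = 3060 · 3^{−5} = 3060/243.
As a reduced fraction: E[X] = 340/27 ≈ 12.593.
Is E[X] < 1? NO.
Since E[X] ≥ 1, the first-moment bound is inconclusive at n = 18; it does NOT by itself certify R_3(4) > 18.

E[X] = 340/27 ≈ 12.593; E[X] ≥ 1; first-moment method inconclusive here.


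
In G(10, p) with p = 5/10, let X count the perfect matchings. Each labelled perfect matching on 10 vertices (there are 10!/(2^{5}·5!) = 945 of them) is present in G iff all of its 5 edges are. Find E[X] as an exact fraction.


K_10 has 10!/(2^{5}·5!) = 945 labelled perfect matchings.
For each such perfect matching H, let X_H = 1 if all 5 edges of H are present in G. Then P[X_H = 1] = p^{5} = (1/2)^{5} = 1/32.
By linearity: E[X] = Σ_H E[X_H] = 945 · p^{5} = 945 · 1/32 = 945/32.
Numerically: E[X] ≈ 29.531.

E[X] = 945 · (1/2)^{5} = 945/32 ≈ 29.531.


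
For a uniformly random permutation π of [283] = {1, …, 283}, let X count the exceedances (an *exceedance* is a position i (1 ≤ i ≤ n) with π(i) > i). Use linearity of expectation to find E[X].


Write X = Σ_{i=1}^{283} X_i, where X_i = 1_{π(i) > i}.
For each fixed i, π(i) is uniform over {1, …, 283} (marginal of a uniform permutation), so P[π(i) > i] = (n − i)/n. Summing: Σ_{i=1}^{283} (n − i)/n = (0 + 1 + … + 282)/283 = 283(283 − 1)/(2·283) = (283 − 1)/2.
Hence E[X] = Σ_{i=1}^{283} (283 − i)/283 = 141 ≈ 141.00000.

E[X] = 141 = 141.00000.


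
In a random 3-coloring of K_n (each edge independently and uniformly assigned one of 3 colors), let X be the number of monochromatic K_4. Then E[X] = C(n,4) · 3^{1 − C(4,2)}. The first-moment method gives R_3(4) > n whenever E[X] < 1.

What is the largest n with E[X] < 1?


We need C(n, 4) · 3^{1 − 6} < 1, i.e. C(n, 4) < 3^{6 − 1} = 243.
Check values of n near the boundary:
  n = 6: C(6, 4) = 15; 15 < 243? YES
  n = 7: C(7, 4) = 35; 35 < 243? YES
  n = 8: C(8, 4) = 70; 70 < 243? YES
  n = 9: C(9, 4) = 126; 126 < 243? YES
  n = 10: C(10, 4) = 210; 210 < 243? YES
  n = 11: C(11, 4) = 330; 330 < 243? NO
  n = 12: C(12, 4) = 495; 495 < 243? NO
The largest n with C(n, 4) < 243 is n = 10 (where E[X] = 70/81 ≈ 0.86420). Hence R_3(4) > 10, i.e. R_3(4) ≥ 11.

Largest n = 10; hence R_3(4) > 10.
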